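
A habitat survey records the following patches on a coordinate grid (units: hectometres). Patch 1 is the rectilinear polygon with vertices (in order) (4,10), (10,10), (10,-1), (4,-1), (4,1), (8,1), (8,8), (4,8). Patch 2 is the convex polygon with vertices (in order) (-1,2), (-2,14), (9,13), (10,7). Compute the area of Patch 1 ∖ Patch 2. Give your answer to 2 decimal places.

23.84

|Patch 1| = 38, |Patch 1∩Patch 2| = 14.1591.
|Patch 1 ∖ Patch 2| = |Patch 1| − |Patch 1∩Patch 2| = 38 − 14.1591 = 23.84.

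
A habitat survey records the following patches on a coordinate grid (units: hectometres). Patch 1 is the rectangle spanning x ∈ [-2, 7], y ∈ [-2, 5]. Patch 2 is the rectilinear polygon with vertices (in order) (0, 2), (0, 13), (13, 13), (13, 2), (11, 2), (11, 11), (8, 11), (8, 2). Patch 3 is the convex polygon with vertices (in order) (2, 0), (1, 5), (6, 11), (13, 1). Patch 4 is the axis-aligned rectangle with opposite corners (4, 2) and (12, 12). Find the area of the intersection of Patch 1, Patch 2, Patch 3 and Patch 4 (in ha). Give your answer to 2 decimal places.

The intersection is the polygon with vertices (4,2), (4,5), (7,5), (7,2).
By the shoelace formula its area is 9.00.

9.00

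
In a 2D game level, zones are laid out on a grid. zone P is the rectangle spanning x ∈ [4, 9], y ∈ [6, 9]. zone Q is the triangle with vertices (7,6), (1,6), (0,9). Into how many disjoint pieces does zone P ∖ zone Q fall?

1

zone P ∖ zone Q is a single connected region.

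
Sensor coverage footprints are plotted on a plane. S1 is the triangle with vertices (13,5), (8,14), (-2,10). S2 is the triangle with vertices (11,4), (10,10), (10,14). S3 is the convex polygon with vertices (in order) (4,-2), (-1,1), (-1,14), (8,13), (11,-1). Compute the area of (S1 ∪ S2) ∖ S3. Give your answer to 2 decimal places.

15.94

|S1 ∪ S2| = 55.8917.
|(S1 ∪ S2) ∩ S3| = 39.9499.
|(S1 ∪ S2) ∖ S3| = 55.8917 − 39.9499 = 15.94.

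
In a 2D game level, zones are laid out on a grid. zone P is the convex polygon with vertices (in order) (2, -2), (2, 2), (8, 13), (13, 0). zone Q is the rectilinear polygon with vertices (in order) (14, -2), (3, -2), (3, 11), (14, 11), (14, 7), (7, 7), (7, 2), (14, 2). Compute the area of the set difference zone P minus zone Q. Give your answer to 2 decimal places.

28.03

|zone P| = 88.5, |zone P∩zone Q| = 60.4679.
|zone P ∖ zone Q| = |zone P| − |zone P∩zone Q| = 88.5 − 60.4679 = 28.03.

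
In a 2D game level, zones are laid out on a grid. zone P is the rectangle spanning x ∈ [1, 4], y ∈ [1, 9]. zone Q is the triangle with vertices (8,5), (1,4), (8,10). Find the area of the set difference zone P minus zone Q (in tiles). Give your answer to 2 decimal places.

20.79

|zone P| = 24, |zone P∩zone Q| = 3.2143.
|zone P ∖ zone Q| = |zone P| − |zone P∩zone Q| = 24 − 3.2143 = 20.79.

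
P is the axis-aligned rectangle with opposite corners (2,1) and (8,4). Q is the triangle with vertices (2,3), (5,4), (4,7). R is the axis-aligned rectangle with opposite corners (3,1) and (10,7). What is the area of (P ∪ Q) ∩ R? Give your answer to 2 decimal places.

18.50

The region (P ∪ Q) ∩ R is the polygon with vertices (8,1), (3,1), (3,5), (4,7), (5,4), (8,4).
By the shoelace formula its area is 18.50.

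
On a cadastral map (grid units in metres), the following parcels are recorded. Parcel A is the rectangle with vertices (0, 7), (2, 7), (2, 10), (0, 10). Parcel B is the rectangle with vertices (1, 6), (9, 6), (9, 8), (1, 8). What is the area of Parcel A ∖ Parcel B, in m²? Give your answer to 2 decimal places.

5.00

|Parcel A∩Parcel B|: x∈[1,2], y∈[7,8] → 1·1 = 1.
|Parcel A| = 6.
|Parcel A ∖ Parcel B| = |Parcel A| − |Parcel A∩Parcel B| = 6 − 1 = 5.00.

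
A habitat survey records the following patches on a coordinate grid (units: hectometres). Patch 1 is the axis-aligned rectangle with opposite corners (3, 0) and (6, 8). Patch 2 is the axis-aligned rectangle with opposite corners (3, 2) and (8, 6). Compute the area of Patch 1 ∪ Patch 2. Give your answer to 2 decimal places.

By inclusion–exclusion:
Individual areas: |Patch 1| = 24, |Patch 2| = 20.
|Patch 1∩Patch 2|: x∈[3,6], y∈[2,6] → 3·4 = 12.
|Patch 1 ∪ Patch 2| = 44 − 12 = 32.00.

32.00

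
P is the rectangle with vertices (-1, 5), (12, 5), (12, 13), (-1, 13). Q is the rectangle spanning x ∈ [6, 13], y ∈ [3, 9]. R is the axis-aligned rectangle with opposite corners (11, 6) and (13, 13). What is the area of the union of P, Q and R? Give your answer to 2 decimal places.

By inclusion–exclusion:
Individual areas: |P| = 104, |Q| = 42, |R| = 14.
|P∩Q|: x∈[6,12], y∈[5,9] → 6·4 = 24.
|P∩R|: x∈[11,12], y∈[6,13] → 1·7 = 7.
|Q∩R|: x∈[11,13], y∈[6,9] → 2·3 = 6.
|P∩Q∩R| = 3.
|P ∪ Q ∪ R| = 160 − 37 + 3 = 126.00.

126.00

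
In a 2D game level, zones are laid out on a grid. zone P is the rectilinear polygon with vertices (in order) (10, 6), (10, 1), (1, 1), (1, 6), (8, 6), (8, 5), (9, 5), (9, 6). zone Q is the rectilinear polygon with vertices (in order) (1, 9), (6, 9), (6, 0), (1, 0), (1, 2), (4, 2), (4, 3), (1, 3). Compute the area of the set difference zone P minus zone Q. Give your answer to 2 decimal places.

|zone P| = 44, |zone P∩zone Q| = 22.
|zone P ∖ zone Q| = |zone P| − |zone P∩zone Q| = 44 − 22 = 22.00.

22.00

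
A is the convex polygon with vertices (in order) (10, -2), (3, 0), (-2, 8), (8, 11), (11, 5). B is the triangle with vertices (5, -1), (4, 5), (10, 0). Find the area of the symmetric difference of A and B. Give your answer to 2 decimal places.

89.41

|A| = 104.5, |B| = 15.5, |A∩B| = 15.2949.
|A △ B| = |A| + |B| − 2·|A∩B| = 104.5 + 15.5 − 30.5897 = 89.41.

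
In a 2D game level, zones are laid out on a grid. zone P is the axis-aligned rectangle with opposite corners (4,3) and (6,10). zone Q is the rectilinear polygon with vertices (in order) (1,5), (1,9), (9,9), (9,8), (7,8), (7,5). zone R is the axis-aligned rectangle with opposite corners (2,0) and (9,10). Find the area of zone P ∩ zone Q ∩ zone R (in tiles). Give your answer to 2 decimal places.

8.00

The intersection is the polygon with vertices (4,5), (4,9), (6,9), (6,5).
By the shoelace formula its area is 8.00.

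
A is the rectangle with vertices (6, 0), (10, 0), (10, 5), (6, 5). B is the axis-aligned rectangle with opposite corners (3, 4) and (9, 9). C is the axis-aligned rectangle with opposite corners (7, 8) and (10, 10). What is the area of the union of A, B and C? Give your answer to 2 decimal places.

By inclusion–exclusion:
Individual areas: |A| = 20, |B| = 30, |C| = 6.
|A∩B|: x∈[6,9], y∈[4,5] → 3·1 = 3.
|A∩C| = 0 (no overlap).
|B∩C|: x∈[7,9], y∈[8,9] → 2·1 = 2.
|A∩B∩C| = 0.
|A ∪ B ∪ C| = 56 − 5 + 0 = 51.00.

51.00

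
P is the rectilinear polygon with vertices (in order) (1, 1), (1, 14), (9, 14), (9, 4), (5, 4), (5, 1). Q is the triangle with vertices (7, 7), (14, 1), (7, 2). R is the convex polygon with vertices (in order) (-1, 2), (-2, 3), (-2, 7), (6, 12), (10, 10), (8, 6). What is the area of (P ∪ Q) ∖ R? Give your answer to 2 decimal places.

|P ∪ Q| = 105.2143.
|(P ∪ Q) ∩ R| = 47.8264.
|(P ∪ Q) ∖ R| = 105.2143 − 47.8264 = 57.39.

57.39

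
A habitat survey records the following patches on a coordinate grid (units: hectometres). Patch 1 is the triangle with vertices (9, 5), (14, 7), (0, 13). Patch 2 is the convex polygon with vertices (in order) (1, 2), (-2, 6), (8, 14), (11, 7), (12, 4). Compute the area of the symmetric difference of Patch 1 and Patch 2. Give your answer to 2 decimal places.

|Patch 1| = 29, |Patch 2| = 92, |Patch 1∩Patch 2| = 21.8147.
|Patch 1 △ Patch 2| = |Patch 1| + |Patch 2| − 2·|Patch 1∩Patch 2| = 29 + 92 − 43.6294 = 77.37.

77.37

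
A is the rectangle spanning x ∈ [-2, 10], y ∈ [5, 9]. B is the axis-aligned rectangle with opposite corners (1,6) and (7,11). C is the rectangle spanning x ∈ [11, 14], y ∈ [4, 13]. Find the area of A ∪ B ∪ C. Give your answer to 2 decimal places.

87.00

By inclusion–exclusion:
Individual areas: |A| = 48, |B| = 30, |C| = 27.
|A∩B|: x∈[1,7], y∈[6,9] → 6·3 = 18.
|A∩C| = 0 (no overlap).
|B∩C| = 0 (no overlap).
|A∩B∩C| = 0.
|A ∪ B ∪ C| = 105 − 18 + 0 = 87.00.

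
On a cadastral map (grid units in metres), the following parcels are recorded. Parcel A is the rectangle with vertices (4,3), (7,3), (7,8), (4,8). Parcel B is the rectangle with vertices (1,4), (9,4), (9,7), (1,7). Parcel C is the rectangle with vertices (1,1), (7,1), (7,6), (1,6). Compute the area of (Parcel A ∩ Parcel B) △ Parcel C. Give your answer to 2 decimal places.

|Parcel A ∩ Parcel B| = 9.
|(Parcel A ∩ Parcel B) ∩ Parcel C| = 6.
|(Parcel A ∩ Parcel B) △ Parcel C| = 9 + 30 − 12 = 27.00.

27.00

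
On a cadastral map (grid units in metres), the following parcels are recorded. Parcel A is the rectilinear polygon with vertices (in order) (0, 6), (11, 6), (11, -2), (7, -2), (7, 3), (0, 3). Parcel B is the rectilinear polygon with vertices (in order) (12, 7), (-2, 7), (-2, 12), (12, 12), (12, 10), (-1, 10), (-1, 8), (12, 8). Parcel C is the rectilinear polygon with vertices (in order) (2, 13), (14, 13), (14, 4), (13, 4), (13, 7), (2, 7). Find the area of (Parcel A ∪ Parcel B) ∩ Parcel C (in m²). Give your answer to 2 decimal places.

|Parcel A ∪ Parcel B| = 97.
|(Parcel A ∪ Parcel B) ∩ Parcel C| = 30.00.

30.00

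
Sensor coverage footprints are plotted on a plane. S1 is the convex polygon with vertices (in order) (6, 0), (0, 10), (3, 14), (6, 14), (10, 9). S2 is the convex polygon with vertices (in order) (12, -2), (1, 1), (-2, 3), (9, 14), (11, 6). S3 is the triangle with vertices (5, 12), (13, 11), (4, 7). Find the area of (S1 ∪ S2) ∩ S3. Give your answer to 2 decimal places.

The region (S1 ∪ S2) ∩ S3 is the polygon with vertices (10.075,9.7), (4,7), (5,12), (9.645,11.419).
By the shoelace formula its area is 17.71.

17.71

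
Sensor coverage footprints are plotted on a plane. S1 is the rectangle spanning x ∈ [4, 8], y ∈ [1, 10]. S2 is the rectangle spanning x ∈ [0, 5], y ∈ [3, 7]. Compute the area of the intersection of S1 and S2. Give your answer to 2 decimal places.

4.00

|S1∩S2|: x∈[4,5], y∈[3,7] → 1·4 = 4.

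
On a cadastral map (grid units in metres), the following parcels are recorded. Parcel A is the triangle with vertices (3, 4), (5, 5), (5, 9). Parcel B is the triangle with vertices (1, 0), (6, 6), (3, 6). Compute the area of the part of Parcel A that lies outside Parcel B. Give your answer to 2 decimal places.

|Parcel A| = 4, |Parcel A∩Parcel B| = 2.2.
|Parcel A ∖ Parcel B| = |Parcel A| − |Parcel A∩Parcel B| = 4 − 2.2 = 1.80.

1.80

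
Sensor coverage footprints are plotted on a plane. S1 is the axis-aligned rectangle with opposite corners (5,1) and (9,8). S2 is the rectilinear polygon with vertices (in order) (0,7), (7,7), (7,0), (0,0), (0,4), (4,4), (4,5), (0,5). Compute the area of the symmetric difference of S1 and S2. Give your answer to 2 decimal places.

49.00

|S1| = 28, |S2| = 45, |S1∩S2| = 12.
|S1 △ S2| = |S1| + |S2| − 2·|S1∩S2| = 28 + 45 − 24 = 49.00.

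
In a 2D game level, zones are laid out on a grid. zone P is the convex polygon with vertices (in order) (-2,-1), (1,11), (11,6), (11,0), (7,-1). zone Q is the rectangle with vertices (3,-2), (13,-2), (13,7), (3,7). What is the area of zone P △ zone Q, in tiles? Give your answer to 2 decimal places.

79.00

|zone P| = 111, |zone Q| = 90, |zone P∩zone Q| = 61.
|zone P △ zone Q| = |zone P| + |zone Q| − 2·|zone P∩zone Q| = 111 + 90 − 122 = 79.00.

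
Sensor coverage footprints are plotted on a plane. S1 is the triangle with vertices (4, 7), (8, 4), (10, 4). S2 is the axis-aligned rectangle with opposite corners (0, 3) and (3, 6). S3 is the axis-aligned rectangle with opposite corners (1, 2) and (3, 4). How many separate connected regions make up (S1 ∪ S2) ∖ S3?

2

(S1 ∪ S2) ∖ S3 splits into 2 disjoint pieces (area 3, area 7).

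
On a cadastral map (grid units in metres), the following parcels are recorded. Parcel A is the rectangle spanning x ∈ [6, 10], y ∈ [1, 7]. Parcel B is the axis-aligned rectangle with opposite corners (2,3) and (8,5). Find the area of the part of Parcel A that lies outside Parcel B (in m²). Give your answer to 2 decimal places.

|Parcel A∩Parcel B|: x∈[6,8], y∈[3,5] → 2·2 = 4.
|Parcel A| = 24.
|Parcel A ∖ Parcel B| = |Parcel A| − |Parcel A∩Parcel B| = 24 − 4 = 20.00.

20.00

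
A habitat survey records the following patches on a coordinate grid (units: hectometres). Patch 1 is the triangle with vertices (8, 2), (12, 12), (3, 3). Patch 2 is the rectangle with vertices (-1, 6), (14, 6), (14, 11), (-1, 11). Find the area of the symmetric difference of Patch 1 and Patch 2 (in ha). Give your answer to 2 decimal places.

81.00

|Patch 1| = 27, |Patch 2| = 75, |Patch 1∩Patch 2| = 10.5.
|Patch 1 △ Patch 2| = |Patch 1| + |Patch 2| − 2·|Patch 1∩Patch 2| = 27 + 75 − 21 = 81.00.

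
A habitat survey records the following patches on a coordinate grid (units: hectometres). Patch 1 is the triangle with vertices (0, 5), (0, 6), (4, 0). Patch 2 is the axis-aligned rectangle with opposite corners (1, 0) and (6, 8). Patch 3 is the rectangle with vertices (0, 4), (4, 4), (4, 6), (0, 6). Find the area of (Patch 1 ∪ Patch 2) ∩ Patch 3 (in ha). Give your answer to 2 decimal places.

The region (Patch 1 ∪ Patch 2) ∩ Patch 3 is the polygon with vertices (1,4.5), (1,6), (4,6), (4,4), (0.8,4), (0,5), (0,6).
By the shoelace formula its area is 6.85.

6.85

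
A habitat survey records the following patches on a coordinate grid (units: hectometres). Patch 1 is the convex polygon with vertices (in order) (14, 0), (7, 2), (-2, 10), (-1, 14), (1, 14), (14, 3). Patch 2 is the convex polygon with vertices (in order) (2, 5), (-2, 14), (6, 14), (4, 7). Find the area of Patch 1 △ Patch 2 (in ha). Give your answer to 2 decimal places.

69.61

|Patch 1| = 89.5, |Patch 2| = 41, |Patch 1∩Patch 2| = 30.4436.
|Patch 1 △ Patch 2| = |Patch 1| + |Patch 2| − 2·|Patch 1∩Patch 2| = 89.5 + 41 − 60.8871 = 69.61.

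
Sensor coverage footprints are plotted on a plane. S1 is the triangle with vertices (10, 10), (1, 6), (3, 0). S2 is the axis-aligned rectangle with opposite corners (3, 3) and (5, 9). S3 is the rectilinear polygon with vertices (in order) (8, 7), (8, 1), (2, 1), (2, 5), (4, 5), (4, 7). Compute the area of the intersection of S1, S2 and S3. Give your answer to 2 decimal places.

6.00

The intersection is the polygon with vertices (5,3), (3,3), (3,5), (4,5), (4,7), (5,7).
By the shoelace formula its area is 6.00.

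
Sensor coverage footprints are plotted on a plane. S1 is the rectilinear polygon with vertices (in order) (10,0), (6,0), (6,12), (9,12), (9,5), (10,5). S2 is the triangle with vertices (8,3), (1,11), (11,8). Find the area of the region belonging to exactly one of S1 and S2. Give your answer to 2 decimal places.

40.37

|S1| = 41, |S2| = 29.5, |S1∩S2| = 15.0643.
|S1 △ S2| = |S1| + |S2| − 2·|S1∩S2| = 41 + 29.5 − 30.1286 = 40.37.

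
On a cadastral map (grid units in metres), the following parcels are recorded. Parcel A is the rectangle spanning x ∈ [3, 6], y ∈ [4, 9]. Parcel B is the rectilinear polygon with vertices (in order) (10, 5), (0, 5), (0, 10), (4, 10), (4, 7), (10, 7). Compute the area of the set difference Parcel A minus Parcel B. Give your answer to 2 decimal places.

7.00

|Parcel A| = 15, |Parcel A∩Parcel B| = 8.
|Parcel A ∖ Parcel B| = |Parcel A| − |Parcel A∩Parcel B| = 15 − 8 = 7.00.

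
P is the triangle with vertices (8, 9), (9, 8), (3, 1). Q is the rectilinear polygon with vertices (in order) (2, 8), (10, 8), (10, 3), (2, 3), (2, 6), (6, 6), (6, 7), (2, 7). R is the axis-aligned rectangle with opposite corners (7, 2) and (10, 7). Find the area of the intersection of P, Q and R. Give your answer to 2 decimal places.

0.76

The intersection is the polygon with vertices (7,5.667), (7,7), (8.143,7).
By the shoelace formula its area is 0.76.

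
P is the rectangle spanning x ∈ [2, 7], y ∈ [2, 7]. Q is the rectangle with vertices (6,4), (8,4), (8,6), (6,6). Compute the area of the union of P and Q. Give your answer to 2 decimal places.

By inclusion–exclusion:
Individual areas: |P| = 25, |Q| = 4.
|P∩Q|: x∈[6,7], y∈[4,6] → 1·2 = 2.
|P ∪ Q| = 29 − 2 = 27.00.

27.00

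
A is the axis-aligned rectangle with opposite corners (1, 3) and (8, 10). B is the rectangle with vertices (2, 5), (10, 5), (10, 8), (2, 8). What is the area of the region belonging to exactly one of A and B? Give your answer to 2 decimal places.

|A∩B|: x∈[2,8], y∈[5,8] → 6·3 = 18.
|A △ B| = |A| + |B| − 2·|A∩B| = 49 + 24 − 36 = 37.00.

37.00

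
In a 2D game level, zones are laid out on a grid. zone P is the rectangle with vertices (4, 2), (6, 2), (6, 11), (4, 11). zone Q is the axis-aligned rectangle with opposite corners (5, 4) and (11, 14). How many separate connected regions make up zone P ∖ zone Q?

zone P ∖ zone Q is a single connected region.

1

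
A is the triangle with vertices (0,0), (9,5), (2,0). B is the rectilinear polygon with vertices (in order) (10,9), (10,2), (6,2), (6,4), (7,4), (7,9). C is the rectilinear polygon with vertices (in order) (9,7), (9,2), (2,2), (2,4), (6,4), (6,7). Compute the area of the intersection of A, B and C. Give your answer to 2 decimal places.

The intersection is the polygon with vertices (6,2.857), (6,3.333), (9,5).
By the shoelace formula its area is 0.71.

0.71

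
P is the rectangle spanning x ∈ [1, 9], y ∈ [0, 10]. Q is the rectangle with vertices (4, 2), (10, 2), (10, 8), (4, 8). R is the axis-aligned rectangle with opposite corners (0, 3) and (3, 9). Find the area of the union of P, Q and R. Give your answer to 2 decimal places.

92.00

By inclusion–exclusion:
Individual areas: |P| = 80, |Q| = 36, |R| = 18.
|P∩Q|: x∈[4,9], y∈[2,8] → 5·6 = 30.
|P∩R|: x∈[1,3], y∈[3,9] → 2·6 = 12.
|Q∩R| = 0 (no overlap).
|P∩Q∩R| = 0.
|P ∪ Q ∪ R| = 134 − 42 + 0 = 92.00.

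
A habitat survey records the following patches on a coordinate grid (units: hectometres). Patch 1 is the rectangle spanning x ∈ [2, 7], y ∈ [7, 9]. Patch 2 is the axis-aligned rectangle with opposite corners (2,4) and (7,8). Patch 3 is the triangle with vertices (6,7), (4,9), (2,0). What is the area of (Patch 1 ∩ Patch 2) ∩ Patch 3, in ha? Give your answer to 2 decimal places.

The region (Patch 1 ∩ Patch 2) ∩ Patch 3 is the polygon with vertices (3.556,7), (3.778,8), (5,8), (6,7).
By the shoelace formula its area is 1.83.

1.83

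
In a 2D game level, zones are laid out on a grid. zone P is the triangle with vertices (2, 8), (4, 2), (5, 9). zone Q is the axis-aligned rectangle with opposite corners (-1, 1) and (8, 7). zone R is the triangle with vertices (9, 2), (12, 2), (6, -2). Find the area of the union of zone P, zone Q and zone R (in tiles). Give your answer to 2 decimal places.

64.05

By inclusion–exclusion:
Individual areas: |zone P| = 10, |zone Q| = 54, |zone R| = 6.
|zone P∩zone Q| = 5.9524.
|zone P∩zone R| = 0.
|zone Q∩zone R| = 0.
|zone P∩zone Q∩zone R| = 0.
|zone P ∪ zone Q ∪ zone R| = 70 − 5.9524 + 0 = 64.05.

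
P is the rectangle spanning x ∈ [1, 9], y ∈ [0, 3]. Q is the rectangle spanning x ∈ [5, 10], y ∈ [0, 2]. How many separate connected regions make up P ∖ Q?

1

P ∖ Q is a single connected region.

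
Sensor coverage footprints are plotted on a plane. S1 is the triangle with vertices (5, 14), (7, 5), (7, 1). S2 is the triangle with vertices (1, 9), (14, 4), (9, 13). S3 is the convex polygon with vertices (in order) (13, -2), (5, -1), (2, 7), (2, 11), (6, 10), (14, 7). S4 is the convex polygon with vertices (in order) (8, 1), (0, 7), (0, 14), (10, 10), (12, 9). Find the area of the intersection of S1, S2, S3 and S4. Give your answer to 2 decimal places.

1.17

The intersection is the polygon with vertices (5.6,10.1), (5.882,10.029), (6.589,6.851), (6.069,7.05).
By the shoelace formula its area is 1.17.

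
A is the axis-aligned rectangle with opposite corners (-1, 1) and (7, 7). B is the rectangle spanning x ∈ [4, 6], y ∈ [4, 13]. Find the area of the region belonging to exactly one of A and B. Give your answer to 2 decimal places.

|A∩B|: x∈[4,6], y∈[4,7] → 2·3 = 6.
|A △ B| = |A| + |B| − 2·|A∩B| = 48 + 18 − 12 = 54.00.

54.00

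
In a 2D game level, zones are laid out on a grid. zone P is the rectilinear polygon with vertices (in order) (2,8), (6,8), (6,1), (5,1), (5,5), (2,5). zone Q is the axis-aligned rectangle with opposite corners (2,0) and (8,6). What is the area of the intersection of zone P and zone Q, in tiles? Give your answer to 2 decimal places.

The intersection is the polygon with vertices (6,1), (5,1), (5,5), (2,5), (2,6), (6,6).
By the shoelace formula its area is 8.00.

8.00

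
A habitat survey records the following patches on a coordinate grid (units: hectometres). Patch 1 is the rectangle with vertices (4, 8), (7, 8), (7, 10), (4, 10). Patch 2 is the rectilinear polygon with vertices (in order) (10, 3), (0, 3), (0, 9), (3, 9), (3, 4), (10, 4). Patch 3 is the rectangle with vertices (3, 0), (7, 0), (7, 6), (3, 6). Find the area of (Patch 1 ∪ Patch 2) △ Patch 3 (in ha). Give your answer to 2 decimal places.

|Patch 1 ∪ Patch 2| = 31.
|(Patch 1 ∪ Patch 2) ∩ Patch 3| = 4.
|(Patch 1 ∪ Patch 2) △ Patch 3| = 31 + 24 − 8 = 47.00.

47.00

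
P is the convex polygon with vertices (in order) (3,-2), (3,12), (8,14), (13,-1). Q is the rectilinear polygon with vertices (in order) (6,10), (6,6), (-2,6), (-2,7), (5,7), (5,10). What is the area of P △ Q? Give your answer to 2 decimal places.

111.50

|P| = 112.5, |Q| = 11, |P∩Q| = 6.
|P △ Q| = |P| + |Q| − 2·|P∩Q| = 112.5 + 11 − 12 = 111.50.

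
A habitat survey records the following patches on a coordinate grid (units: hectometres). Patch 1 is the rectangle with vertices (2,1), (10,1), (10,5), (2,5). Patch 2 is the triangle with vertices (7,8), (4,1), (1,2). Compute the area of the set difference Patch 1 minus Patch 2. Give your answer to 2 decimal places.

23.24

|Patch 1| = 32, |Patch 1∩Patch 2| = 8.7619.
|Patch 1 ∖ Patch 2| = |Patch 1| − |Patch 1∩Patch 2| = 32 − 8.7619 = 23.24.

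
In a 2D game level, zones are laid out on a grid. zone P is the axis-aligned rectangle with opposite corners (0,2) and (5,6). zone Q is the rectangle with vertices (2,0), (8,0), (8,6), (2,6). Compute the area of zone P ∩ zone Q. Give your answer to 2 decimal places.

12.00

|zone P∩zone Q|: x∈[2,5], y∈[2,6] → 3·4 = 12.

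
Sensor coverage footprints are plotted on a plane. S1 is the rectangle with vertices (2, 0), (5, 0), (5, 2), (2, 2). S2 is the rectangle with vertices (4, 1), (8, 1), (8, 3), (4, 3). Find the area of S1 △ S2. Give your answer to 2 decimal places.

12.00

|S1∩S2|: x∈[4,5], y∈[1,2] → 1·1 = 1.
|S1 △ S2| = |S1| + |S2| − 2·|S1∩S2| = 6 + 8 − 2 = 12.00.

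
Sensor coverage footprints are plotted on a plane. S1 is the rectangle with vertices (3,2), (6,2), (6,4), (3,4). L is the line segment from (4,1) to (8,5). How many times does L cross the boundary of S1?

2

The segment meets the boundary at (6,3), (5,2).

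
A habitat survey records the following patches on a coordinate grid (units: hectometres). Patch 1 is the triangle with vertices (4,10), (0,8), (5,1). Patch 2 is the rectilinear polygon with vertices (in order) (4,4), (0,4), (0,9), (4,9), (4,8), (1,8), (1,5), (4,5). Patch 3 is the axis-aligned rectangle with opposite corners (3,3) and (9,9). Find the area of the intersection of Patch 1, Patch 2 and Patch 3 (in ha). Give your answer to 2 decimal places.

2.00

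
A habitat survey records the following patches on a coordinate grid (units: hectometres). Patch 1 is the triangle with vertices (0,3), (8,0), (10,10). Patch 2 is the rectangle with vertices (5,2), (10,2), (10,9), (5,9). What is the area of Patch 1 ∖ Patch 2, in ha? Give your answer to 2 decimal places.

|Patch 1| = 43, |Patch 1∩Patch 2| = 24.2357.
|Patch 1 ∖ Patch 2| = |Patch 1| − |Patch 1∩Patch 2| = 43 − 24.2357 = 18.76.

18.76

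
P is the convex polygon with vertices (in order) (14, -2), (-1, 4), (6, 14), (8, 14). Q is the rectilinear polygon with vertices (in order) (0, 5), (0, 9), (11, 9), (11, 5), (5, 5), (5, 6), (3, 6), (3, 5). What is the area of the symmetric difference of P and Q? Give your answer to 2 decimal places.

|P| = 112, |Q| = 42, |P∩Q| = 35.8482.
|P △ Q| = |P| + |Q| − 2·|P∩Q| = 112 + 42 − 71.6964 = 82.30.

82.30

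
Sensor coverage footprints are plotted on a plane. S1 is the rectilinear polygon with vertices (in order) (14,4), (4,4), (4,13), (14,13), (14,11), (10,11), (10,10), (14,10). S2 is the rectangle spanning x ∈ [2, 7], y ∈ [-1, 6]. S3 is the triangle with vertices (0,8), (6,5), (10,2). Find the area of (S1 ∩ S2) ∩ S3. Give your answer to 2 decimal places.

The region (S1 ∩ S2) ∩ S3 is the polygon with vertices (4,6), (6,5), (7,4.25), (7,4), (6.667,4), (4,5.6).
By the shoelace formula its area is 1.49.

1.49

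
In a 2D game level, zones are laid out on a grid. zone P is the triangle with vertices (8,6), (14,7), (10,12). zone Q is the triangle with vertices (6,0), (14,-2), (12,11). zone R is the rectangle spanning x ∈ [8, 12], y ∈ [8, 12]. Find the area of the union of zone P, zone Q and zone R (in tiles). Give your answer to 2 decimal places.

By inclusion–exclusion:
Individual areas: |zone P| = 17, |zone Q| = 50, |zone R| = 16.
|zone P∩zone Q| = 6.4625.
|zone P∩zone R| = 8.1667.
|zone Q∩zone R| = 2.4545.
|zone P∩zone Q∩zone R| = 2.0897.
|zone P ∪ zone Q ∪ zone R| = 83 − 17.0837 + 2.0897 = 68.01.

68.01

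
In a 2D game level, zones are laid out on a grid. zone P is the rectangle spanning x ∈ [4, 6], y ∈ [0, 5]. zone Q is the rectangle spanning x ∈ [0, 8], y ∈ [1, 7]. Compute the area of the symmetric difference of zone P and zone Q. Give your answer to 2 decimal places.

42.00

|zone P∩zone Q|: x∈[4,6], y∈[1,5] → 2·4 = 8.
|zone P △ zone Q| = |zone P| + |zone Q| − 2·|zone P∩zone Q| = 10 + 48 − 16 = 42.00.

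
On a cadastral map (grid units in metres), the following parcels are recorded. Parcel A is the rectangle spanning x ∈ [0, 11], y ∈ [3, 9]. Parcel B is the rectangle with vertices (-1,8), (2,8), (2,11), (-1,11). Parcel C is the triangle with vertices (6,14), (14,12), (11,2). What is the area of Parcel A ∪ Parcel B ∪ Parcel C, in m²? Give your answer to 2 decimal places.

By inclusion–exclusion:
Individual areas: |Parcel A| = 66, |Parcel B| = 9, |Parcel C| = 43.
|Parcel A∩Parcel B|: x∈[0,2], y∈[8,9] → 2·1 = 2.
|Parcel A∩Parcel C| = 10.
|Parcel B∩Parcel C| = 0.
|Parcel A∩Parcel B∩Parcel C| = 0.
|Parcel A ∪ Parcel B ∪ Parcel C| = 118 − 12 + 0 = 106.00.

106.00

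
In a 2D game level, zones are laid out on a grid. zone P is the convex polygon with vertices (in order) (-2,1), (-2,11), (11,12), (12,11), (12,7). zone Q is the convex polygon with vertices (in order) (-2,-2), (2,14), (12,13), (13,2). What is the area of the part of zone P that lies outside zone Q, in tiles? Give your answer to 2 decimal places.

20.28

|zone P| = 105, |zone P∩zone Q| = 84.7208.
|zone P ∖ zone Q| = |zone P| − |zone P∩zone Q| = 105 − 84.7208 = 20.28.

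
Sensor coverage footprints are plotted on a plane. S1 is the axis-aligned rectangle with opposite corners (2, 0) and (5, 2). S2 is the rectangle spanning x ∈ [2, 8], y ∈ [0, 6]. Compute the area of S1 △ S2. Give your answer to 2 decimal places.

|S1∩S2|: x∈[2,5], y∈[0,2] → 3·2 = 6.
|S1 △ S2| = |S1| + |S2| − 2·|S1∩S2| = 6 + 36 − 12 = 30.00.

30.00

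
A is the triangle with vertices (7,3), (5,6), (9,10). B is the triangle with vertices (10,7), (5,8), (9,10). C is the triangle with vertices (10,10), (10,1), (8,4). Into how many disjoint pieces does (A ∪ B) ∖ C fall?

1

(A ∪ B) ∖ C is a single connected region.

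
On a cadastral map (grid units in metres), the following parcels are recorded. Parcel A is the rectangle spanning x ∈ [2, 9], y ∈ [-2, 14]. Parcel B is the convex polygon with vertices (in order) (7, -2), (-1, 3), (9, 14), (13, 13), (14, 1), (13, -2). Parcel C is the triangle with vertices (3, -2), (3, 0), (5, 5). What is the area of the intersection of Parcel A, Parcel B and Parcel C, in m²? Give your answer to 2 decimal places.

The intersection is the polygon with vertices (3.16,0.4), (5,5), (3.606,0.121).
By the shoelace formula its area is 1.28.

1.28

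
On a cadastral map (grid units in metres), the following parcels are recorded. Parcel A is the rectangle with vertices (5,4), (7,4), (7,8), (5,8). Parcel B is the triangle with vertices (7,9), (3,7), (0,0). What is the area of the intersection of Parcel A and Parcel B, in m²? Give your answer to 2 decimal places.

0.96

The intersection is the polygon with vertices (6.222,8), (5,6.429), (5,8).
By the shoelace formula its area is 0.96.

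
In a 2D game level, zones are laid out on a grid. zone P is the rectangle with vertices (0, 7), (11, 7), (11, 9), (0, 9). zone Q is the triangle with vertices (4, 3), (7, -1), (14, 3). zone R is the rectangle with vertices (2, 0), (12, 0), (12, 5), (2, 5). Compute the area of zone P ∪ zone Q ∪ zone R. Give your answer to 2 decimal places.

74.39

By inclusion–exclusion:
Individual areas: |zone P| = 22, |zone Q| = 20, |zone R| = 50.
|zone P∩zone Q| = 0.
|zone P∩zone R| = 0 (no overlap).
|zone Q∩zone R| = 17.6071.
|zone P∩zone Q∩zone R| = 0.
|zone P ∪ zone Q ∪ zone R| = 92 − 17.6071 + 0 = 74.39.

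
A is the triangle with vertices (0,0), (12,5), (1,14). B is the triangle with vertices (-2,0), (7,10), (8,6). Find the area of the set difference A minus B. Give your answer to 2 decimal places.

|A| = 81.5, |A∩B| = 21.4959.
|A ∖ B| = |A| − |A∩B| = 81.5 − 21.4959 = 60.00.

60.00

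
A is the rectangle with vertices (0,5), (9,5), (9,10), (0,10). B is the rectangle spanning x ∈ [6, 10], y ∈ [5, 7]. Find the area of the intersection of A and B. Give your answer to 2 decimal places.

|A∩B|: x∈[6,9], y∈[5,7] → 3·2 = 6.

6.00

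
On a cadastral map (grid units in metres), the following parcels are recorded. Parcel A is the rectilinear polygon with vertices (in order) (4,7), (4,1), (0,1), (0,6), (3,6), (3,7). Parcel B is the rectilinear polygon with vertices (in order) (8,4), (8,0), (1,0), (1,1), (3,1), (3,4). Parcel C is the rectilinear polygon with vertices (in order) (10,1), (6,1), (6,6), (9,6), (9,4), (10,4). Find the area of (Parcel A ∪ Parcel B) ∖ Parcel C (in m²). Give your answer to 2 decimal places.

|Parcel A ∪ Parcel B| = 40.
|(Parcel A ∪ Parcel B) ∩ Parcel C| = 6.
|(Parcel A ∪ Parcel B) ∖ Parcel C| = 40 − 6 = 34.00.

34.00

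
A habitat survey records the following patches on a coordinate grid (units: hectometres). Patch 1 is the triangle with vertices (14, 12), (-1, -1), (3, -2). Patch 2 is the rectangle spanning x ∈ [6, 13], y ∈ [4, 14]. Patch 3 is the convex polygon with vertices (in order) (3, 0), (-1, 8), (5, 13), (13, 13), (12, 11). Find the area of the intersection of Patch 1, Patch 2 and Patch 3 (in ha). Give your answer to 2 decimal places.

2.71

The intersection is the polygon with vertices (6,4), (6,5.067), (9.938,8.479), (6.273,4).
By the shoelace formula its area is 2.71.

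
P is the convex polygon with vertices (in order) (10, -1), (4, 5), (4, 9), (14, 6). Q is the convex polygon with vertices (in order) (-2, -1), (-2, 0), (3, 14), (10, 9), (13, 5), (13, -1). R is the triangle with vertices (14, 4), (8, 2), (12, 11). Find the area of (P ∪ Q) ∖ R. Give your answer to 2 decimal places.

|P ∪ Q| = 153.3427.
|(P ∪ Q) ∩ R| = 16.0599.
|(P ∪ Q) ∖ R| = 153.3427 − 16.0599 = 137.28.

137.28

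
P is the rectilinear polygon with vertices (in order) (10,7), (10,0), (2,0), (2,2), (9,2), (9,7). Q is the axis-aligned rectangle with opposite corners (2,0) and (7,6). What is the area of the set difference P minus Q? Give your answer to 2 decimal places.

|P| = 21, |P∩Q| = 10.
|P ∖ Q| = |P| − |P∩Q| = 21 − 10 = 11.00.

11.00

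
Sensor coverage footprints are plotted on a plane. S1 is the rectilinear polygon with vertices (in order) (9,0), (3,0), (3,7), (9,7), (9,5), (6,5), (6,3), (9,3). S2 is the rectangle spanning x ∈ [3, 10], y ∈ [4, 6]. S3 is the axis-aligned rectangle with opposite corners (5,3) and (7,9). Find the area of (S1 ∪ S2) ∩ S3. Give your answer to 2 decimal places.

|S1 ∪ S2| = 41.
|(S1 ∪ S2) ∩ S3| = 7.00.

7.00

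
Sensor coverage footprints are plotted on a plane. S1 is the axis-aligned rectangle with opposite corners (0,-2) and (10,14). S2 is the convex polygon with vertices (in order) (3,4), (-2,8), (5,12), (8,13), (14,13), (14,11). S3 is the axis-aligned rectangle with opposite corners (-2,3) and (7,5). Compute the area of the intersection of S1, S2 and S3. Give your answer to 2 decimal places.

The intersection is the polygon with vertices (3,4), (1.75,5), (4.571,5).
By the shoelace formula its area is 1.41.

1.41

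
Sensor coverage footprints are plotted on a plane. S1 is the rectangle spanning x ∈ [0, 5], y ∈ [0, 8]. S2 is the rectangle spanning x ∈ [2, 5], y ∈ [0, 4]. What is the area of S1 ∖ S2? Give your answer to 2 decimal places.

28.00

|S1∩S2|: x∈[2,5], y∈[0,4] → 3·4 = 12.
|S1| = 40.
|S1 ∖ S2| = |S1| − |S1∩S2| = 40 − 12 = 28.00.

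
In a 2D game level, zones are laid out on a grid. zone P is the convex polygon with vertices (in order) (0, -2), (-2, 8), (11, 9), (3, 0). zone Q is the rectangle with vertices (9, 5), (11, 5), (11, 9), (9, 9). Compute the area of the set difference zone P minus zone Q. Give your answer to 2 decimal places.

69.40

|zone P| = 71.5, |zone P∩zone Q| = 2.0962.
|zone P ∖ zone Q| = |zone P| − |zone P∩zone Q| = 71.5 − 2.0962 = 69.40.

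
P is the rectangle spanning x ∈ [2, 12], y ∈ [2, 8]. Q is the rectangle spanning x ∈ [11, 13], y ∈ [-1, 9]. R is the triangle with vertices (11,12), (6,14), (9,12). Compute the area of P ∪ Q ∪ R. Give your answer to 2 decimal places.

76.00

By inclusion–exclusion:
Individual areas: |P| = 60, |Q| = 20, |R| = 2.
|P∩Q|: x∈[11,12], y∈[2,8] → 1·6 = 6.
|P∩R| = 0.
|Q∩R| = 0.
|P∩Q∩R| = 0.
|P ∪ Q ∪ R| = 82 − 6 + 0 = 76.00.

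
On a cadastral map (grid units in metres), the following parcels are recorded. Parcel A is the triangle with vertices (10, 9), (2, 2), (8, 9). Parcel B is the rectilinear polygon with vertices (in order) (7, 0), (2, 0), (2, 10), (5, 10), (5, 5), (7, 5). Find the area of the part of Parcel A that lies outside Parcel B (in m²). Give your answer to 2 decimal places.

5.61

|Parcel A| = 7, |Parcel A∩Parcel B| = 1.3929.
|Parcel A ∖ Parcel B| = |Parcel A| − |Parcel A∩Parcel B| = 7 − 1.3929 = 5.61.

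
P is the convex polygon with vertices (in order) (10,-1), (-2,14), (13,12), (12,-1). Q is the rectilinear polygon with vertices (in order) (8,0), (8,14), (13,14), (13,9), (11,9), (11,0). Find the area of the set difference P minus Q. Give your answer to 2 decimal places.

71.08

|P| = 113.5, |P∩Q| = 42.4205.
|P ∖ Q| = |P| − |P∩Q| = 113.5 − 42.4205 = 71.08.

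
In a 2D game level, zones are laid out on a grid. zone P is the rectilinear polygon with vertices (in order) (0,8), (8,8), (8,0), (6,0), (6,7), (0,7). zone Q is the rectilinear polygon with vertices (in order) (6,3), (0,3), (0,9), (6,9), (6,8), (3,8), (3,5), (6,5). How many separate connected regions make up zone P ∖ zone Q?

1

zone P ∖ zone Q is a single connected region.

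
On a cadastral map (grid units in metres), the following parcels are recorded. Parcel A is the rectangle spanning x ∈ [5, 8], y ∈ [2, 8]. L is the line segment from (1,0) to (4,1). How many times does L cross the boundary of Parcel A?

The segment lies entirely outside Parcel A and never meets its boundary.

0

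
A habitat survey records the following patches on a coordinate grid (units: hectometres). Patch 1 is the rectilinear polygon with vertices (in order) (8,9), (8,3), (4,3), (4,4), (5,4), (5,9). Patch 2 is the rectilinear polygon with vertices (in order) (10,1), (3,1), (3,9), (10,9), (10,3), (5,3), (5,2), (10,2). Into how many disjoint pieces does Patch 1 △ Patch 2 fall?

Patch 1 △ Patch 2 splits into 2 disjoint pieces (area 12, area 20).

2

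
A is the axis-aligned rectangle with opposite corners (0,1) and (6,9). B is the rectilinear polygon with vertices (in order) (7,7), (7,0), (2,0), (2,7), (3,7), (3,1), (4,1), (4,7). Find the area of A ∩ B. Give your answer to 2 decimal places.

18.00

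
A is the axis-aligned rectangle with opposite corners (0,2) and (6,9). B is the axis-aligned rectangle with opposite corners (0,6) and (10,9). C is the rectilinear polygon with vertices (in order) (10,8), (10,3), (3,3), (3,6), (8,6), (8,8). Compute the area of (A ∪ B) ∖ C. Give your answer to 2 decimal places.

|A ∪ B| = 54.
|(A ∪ B) ∩ C| = 13.
|(A ∪ B) ∖ C| = 54 − 13 = 41.00.

41.00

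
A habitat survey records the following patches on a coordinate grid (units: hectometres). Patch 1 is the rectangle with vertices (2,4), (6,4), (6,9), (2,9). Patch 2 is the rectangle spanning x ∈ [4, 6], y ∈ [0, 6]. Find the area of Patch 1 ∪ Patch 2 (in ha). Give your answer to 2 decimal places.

By inclusion–exclusion:
Individual areas: |Patch 1| = 20, |Patch 2| = 12.
|Patch 1∩Patch 2|: x∈[4,6], y∈[4,6] → 2·2 = 4.
|Patch 1 ∪ Patch 2| = 32 − 4 = 28.00.

28.00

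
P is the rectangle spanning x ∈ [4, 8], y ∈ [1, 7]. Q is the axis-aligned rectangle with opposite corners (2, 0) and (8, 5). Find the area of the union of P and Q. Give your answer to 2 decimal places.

38.00

By inclusion–exclusion:
Individual areas: |P| = 24, |Q| = 30.
|P∩Q|: x∈[4,8], y∈[1,5] → 4·4 = 16.
|P ∪ Q| = 54 − 16 = 38.00.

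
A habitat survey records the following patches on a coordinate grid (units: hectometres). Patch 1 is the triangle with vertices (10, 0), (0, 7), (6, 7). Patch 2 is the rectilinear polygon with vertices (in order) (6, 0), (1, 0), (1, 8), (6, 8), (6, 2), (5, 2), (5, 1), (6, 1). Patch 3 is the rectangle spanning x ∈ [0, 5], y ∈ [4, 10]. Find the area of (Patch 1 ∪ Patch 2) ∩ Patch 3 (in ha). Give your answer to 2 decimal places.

16.35

The region (Patch 1 ∪ Patch 2) ∩ Patch 3 is the polygon with vertices (1,6.3), (0,7), (1,7), (1,8), (5,8), (5,4), (1,4).
By the shoelace formula its area is 16.35.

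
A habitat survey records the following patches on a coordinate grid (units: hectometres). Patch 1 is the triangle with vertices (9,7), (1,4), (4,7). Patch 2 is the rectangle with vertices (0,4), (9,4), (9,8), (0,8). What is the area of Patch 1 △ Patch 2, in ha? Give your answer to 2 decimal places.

28.50

|Patch 1| = 7.5, |Patch 2| = 36, |Patch 1∩Patch 2| = 7.5.
|Patch 1 △ Patch 2| = |Patch 1| + |Patch 2| − 2·|Patch 1∩Patch 2| = 7.5 + 36 − 15 = 28.50.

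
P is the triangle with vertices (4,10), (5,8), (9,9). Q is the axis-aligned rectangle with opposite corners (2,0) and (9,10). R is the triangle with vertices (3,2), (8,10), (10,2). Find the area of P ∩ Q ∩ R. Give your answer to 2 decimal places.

The intersection is the polygon with vertices (8.21,9.158), (8.294,8.823), (7.074,8.518), (7.556,9.289).
By the shoelace formula its area is 0.50.

0.50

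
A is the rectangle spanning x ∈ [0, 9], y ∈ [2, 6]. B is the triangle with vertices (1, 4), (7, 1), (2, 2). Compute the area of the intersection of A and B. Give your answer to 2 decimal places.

3.00

The intersection is the polygon with vertices (2,2), (1,4), (5,2).
By the shoelace formula its area is 3.00.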